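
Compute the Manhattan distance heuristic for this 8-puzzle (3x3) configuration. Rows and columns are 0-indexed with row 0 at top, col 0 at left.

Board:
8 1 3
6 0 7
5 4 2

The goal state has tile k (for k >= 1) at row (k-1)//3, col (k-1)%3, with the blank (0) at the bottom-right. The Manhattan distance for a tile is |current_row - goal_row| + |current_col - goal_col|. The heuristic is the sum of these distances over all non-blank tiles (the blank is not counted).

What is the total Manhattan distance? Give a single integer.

Answer: 16

Derivation:
Tile 8: at (0,0), goal (2,1), distance |0-2|+|0-1| = 3
Tile 1: at (0,1), goal (0,0), distance |0-0|+|1-0| = 1
Tile 3: at (0,2), goal (0,2), distance |0-0|+|2-2| = 0
Tile 6: at (1,0), goal (1,2), distance |1-1|+|0-2| = 2
Tile 7: at (1,2), goal (2,0), distance |1-2|+|2-0| = 3
Tile 5: at (2,0), goal (1,1), distance |2-1|+|0-1| = 2
Tile 4: at (2,1), goal (1,0), distance |2-1|+|1-0| = 2
Tile 2: at (2,2), goal (0,1), distance |2-0|+|2-1| = 3
Sum: 3 + 1 + 0 + 2 + 3 + 2 + 2 + 3 = 16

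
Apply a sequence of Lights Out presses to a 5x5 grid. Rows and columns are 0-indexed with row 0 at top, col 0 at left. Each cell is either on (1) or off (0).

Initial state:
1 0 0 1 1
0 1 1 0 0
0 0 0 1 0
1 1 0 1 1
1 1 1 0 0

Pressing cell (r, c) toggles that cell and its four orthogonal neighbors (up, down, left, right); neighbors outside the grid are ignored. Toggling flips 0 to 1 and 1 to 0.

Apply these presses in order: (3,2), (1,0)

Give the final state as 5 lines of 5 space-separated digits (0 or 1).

After press 1 at (3,2):
1 0 0 1 1
0 1 1 0 0
0 0 1 1 0
1 0 1 0 1
1 1 0 0 0

After press 2 at (1,0):
0 0 0 1 1
1 0 1 0 0
1 0 1 1 0
1 0 1 0 1
1 1 0 0 0

Answer: 0 0 0 1 1
1 0 1 0 0
1 0 1 1 0
1 0 1 0 1
1 1 0 0 0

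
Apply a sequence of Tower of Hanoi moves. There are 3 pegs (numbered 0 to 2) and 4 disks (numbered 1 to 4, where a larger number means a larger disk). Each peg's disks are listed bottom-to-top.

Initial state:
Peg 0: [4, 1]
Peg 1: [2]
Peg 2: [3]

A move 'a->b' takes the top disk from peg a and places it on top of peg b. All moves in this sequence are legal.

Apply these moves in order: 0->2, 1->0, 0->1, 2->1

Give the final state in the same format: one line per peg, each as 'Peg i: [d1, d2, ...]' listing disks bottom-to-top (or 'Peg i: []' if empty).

After move 1 (0->2):
Peg 0: [4]
Peg 1: [2]
Peg 2: [3, 1]

After move 2 (1->0):
Peg 0: [4, 2]
Peg 1: []
Peg 2: [3, 1]

After move 3 (0->1):
Peg 0: [4]
Peg 1: [2]
Peg 2: [3, 1]

After move 4 (2->1):
Peg 0: [4]
Peg 1: [2, 1]
Peg 2: [3]

Answer: Peg 0: [4]
Peg 1: [2, 1]
Peg 2: [3]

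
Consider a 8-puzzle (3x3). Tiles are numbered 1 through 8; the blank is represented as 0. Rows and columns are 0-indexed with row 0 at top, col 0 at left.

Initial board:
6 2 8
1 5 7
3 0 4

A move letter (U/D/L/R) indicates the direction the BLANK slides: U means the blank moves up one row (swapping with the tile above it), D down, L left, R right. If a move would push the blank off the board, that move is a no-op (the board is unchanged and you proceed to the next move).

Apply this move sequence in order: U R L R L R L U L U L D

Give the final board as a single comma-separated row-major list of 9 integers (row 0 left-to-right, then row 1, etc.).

After move 1 (U):
6 2 8
1 0 7
3 5 4

After move 2 (R):
6 2 8
1 7 0
3 5 4

After move 3 (L):
6 2 8
1 0 7
3 5 4

After move 4 (R):
6 2 8
1 7 0
3 5 4

After move 5 (L):
6 2 8
1 0 7
3 5 4

After move 6 (R):
6 2 8
1 7 0
3 5 4

After move 7 (L):
6 2 8
1 0 7
3 5 4

After move 8 (U):
6 0 8
1 2 7
3 5 4

After move 9 (L):
0 6 8
1 2 7
3 5 4

After move 10 (U):
0 6 8
1 2 7
3 5 4

After move 11 (L):
0 6 8
1 2 7
3 5 4

After move 12 (D):
1 6 8
0 2 7
3 5 4

Answer: 1, 6, 8, 0, 2, 7, 3, 5, 4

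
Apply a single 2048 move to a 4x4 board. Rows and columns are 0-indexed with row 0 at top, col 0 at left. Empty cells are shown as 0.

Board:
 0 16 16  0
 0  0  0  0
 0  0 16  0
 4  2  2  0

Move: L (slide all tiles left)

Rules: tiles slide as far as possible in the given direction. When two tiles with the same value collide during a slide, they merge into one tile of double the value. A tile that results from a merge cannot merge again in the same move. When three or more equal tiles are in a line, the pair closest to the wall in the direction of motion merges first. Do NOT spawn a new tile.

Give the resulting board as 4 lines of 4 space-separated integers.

Answer: 32  0  0  0
 0  0  0  0
16  0  0  0
 4  4  0  0

Derivation:
Slide left:
row 0: [0, 16, 16, 0] -> [32, 0, 0, 0]
row 1: [0, 0, 0, 0] -> [0, 0, 0, 0]
row 2: [0, 0, 16, 0] -> [16, 0, 0, 0]
row 3: [4, 2, 2, 0] -> [4, 4, 0, 0]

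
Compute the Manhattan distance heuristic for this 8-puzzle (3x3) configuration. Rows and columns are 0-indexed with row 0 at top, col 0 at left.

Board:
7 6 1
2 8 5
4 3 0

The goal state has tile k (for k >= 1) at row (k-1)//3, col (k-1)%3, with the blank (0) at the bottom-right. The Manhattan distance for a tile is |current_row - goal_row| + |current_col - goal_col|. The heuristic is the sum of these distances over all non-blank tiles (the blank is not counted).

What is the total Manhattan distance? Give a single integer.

Answer: 14

Derivation:
Tile 7: at (0,0), goal (2,0), distance |0-2|+|0-0| = 2
Tile 6: at (0,1), goal (1,2), distance |0-1|+|1-2| = 2
Tile 1: at (0,2), goal (0,0), distance |0-0|+|2-0| = 2
Tile 2: at (1,0), goal (0,1), distance |1-0|+|0-1| = 2
Tile 8: at (1,1), goal (2,1), distance |1-2|+|1-1| = 1
Tile 5: at (1,2), goal (1,1), distance |1-1|+|2-1| = 1
Tile 4: at (2,0), goal (1,0), distance |2-1|+|0-0| = 1
Tile 3: at (2,1), goal (0,2), distance |2-0|+|1-2| = 3
Sum: 2 + 2 + 2 + 2 + 1 + 1 + 1 + 3 = 14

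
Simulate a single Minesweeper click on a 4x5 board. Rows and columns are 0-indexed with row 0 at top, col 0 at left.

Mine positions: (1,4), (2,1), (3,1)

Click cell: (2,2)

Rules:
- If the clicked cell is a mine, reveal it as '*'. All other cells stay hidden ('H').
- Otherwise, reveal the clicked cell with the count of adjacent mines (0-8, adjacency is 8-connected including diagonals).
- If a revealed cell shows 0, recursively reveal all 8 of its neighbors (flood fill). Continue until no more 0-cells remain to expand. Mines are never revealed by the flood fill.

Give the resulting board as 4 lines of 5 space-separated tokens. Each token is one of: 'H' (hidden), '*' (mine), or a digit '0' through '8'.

H H H H H
H H H H H
H H 2 H H
H H H H H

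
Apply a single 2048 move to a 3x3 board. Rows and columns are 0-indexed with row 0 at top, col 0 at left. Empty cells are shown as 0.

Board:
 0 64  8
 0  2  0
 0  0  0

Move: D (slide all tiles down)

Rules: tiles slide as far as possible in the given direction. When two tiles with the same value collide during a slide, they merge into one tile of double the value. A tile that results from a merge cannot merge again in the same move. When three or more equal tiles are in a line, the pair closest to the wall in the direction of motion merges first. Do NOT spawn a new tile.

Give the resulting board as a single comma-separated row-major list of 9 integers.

Answer: 0, 0, 0, 0, 64, 0, 0, 2, 8

Derivation:
Slide down:
col 0: [0, 0, 0] -> [0, 0, 0]
col 1: [64, 2, 0] -> [0, 64, 2]
col 2: [8, 0, 0] -> [0, 0, 8]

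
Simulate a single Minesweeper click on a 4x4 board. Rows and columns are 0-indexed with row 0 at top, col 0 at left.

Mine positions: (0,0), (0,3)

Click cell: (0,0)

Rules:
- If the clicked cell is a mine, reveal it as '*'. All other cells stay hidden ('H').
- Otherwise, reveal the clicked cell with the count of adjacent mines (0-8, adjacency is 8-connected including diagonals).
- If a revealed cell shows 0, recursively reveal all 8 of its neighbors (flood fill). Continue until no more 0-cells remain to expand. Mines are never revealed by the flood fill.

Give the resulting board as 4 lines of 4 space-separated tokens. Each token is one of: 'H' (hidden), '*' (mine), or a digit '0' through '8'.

* H H H
H H H H
H H H H
H H H H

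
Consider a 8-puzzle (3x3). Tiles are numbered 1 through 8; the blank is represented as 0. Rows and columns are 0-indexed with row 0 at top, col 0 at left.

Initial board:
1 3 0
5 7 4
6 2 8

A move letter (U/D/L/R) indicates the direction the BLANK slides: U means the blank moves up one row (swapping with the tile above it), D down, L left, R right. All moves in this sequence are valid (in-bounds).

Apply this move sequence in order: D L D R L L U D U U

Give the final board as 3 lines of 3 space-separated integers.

Answer: 0 3 4
1 2 7
5 6 8

Derivation:
After move 1 (D):
1 3 4
5 7 0
6 2 8

After move 2 (L):
1 3 4
5 0 7
6 2 8

After move 3 (D):
1 3 4
5 2 7
6 0 8

After move 4 (R):
1 3 4
5 2 7
6 8 0

After move 5 (L):
1 3 4
5 2 7
6 0 8

After move 6 (L):
1 3 4
5 2 7
0 6 8

After move 7 (U):
1 3 4
0 2 7
5 6 8

After move 8 (D):
1 3 4
5 2 7
0 6 8

After move 9 (U):
1 3 4
0 2 7
5 6 8

After move 10 (U):
0 3 4
1 2 7
5 6 8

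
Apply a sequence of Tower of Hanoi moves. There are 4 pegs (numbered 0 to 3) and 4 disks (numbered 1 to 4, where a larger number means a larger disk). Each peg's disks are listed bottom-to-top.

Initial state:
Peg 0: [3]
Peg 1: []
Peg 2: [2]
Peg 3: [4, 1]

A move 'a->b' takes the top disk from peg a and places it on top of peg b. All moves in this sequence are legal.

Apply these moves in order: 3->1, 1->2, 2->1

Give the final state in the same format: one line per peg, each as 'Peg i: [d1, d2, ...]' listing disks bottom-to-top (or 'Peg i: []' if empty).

After move 1 (3->1):
Peg 0: [3]
Peg 1: [1]
Peg 2: [2]
Peg 3: [4]

After move 2 (1->2):
Peg 0: [3]
Peg 1: []
Peg 2: [2, 1]
Peg 3: [4]

After move 3 (2->1):
Peg 0: [3]
Peg 1: [1]
Peg 2: [2]
Peg 3: [4]

Answer: Peg 0: [3]
Peg 1: [1]
Peg 2: [2]
Peg 3: [4]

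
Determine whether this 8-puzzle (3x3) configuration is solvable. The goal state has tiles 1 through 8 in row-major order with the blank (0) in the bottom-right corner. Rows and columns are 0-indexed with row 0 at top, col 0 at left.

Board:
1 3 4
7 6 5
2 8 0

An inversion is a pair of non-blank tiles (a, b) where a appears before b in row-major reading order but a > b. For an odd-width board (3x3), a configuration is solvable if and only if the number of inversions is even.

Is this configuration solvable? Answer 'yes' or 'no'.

Answer: yes

Derivation:
Inversions (pairs i<j in row-major order where tile[i] > tile[j] > 0): 8
8 is even, so the puzzle is solvable.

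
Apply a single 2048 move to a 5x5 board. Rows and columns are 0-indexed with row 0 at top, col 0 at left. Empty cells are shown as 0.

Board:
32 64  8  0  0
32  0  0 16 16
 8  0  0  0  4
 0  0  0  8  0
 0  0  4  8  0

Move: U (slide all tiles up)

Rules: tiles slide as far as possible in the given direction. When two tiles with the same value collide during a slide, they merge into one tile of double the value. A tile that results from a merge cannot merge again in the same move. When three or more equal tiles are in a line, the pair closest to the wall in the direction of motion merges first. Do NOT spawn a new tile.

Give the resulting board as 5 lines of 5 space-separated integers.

Answer: 64 64  8 16 16
 8  0  4 16  4
 0  0  0  0  0
 0  0  0  0  0
 0  0  0  0  0

Derivation:
Slide up:
col 0: [32, 32, 8, 0, 0] -> [64, 8, 0, 0, 0]
col 1: [64, 0, 0, 0, 0] -> [64, 0, 0, 0, 0]
col 2: [8, 0, 0, 0, 4] -> [8, 4, 0, 0, 0]
col 3: [0, 16, 0, 8, 8] -> [16, 16, 0, 0, 0]
col 4: [0, 16, 4, 0, 0] -> [16, 4, 0, 0, 0]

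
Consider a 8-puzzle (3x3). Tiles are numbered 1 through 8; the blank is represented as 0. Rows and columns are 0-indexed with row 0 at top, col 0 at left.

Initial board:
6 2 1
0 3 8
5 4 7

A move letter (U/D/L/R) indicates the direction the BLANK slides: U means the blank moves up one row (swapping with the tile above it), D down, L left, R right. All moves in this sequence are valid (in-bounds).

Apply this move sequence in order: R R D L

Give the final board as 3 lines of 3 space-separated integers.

After move 1 (R):
6 2 1
3 0 8
5 4 7

After move 2 (R):
6 2 1
3 8 0
5 4 7

After move 3 (D):
6 2 1
3 8 7
5 4 0

After move 4 (L):
6 2 1
3 8 7
5 0 4

Answer: 6 2 1
3 8 7
5 0 4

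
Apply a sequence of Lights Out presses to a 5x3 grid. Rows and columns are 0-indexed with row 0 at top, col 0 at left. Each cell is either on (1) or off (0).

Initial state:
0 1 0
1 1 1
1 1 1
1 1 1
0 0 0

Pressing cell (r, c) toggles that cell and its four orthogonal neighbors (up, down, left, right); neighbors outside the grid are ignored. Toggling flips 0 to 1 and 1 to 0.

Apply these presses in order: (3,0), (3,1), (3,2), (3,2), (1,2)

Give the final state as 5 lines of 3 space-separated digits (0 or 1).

After press 1 at (3,0):
0 1 0
1 1 1
0 1 1
0 0 1
1 0 0

After press 2 at (3,1):
0 1 0
1 1 1
0 0 1
1 1 0
1 1 0

After press 3 at (3,2):
0 1 0
1 1 1
0 0 0
1 0 1
1 1 1

After press 4 at (3,2):
0 1 0
1 1 1
0 0 1
1 1 0
1 1 0

After press 5 at (1,2):
0 1 1
1 0 0
0 0 0
1 1 0
1 1 0

Answer: 0 1 1
1 0 0
0 0 0
1 1 0
1 1 0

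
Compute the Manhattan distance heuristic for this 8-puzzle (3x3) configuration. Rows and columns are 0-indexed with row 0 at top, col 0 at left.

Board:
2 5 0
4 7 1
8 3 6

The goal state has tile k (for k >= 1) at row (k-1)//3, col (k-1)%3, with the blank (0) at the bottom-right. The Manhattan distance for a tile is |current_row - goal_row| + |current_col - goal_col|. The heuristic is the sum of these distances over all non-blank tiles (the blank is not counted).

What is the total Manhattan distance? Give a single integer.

Tile 2: (0,0)->(0,1) = 1
Tile 5: (0,1)->(1,1) = 1
Tile 4: (1,0)->(1,0) = 0
Tile 7: (1,1)->(2,0) = 2
Tile 1: (1,2)->(0,0) = 3
Tile 8: (2,0)->(2,1) = 1
Tile 3: (2,1)->(0,2) = 3
Tile 6: (2,2)->(1,2) = 1
Sum: 1 + 1 + 0 + 2 + 3 + 1 + 3 + 1 = 12

Answer: 12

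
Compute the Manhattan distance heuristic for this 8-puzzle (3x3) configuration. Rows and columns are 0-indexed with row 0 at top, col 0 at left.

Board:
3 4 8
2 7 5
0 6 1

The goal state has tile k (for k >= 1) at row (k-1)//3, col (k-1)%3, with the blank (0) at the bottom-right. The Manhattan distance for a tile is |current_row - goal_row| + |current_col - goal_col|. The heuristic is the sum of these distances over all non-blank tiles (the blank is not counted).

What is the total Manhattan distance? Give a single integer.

Answer: 18

Derivation:
Tile 3: (0,0)->(0,2) = 2
Tile 4: (0,1)->(1,0) = 2
Tile 8: (0,2)->(2,1) = 3
Tile 2: (1,0)->(0,1) = 2
Tile 7: (1,1)->(2,0) = 2
Tile 5: (1,2)->(1,1) = 1
Tile 6: (2,1)->(1,2) = 2
Tile 1: (2,2)->(0,0) = 4
Sum: 2 + 2 + 3 + 2 + 2 + 1 + 2 + 4 = 18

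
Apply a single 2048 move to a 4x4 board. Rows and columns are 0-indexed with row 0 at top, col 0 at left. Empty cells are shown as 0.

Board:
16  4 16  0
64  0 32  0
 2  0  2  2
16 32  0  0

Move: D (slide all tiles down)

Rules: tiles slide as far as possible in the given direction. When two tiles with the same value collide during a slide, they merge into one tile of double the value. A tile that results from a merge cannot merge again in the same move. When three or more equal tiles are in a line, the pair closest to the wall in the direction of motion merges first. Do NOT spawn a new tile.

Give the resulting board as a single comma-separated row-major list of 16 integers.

Answer: 16, 0, 0, 0, 64, 0, 16, 0, 2, 4, 32, 0, 16, 32, 2, 2

Derivation:
Slide down:
col 0: [16, 64, 2, 16] -> [16, 64, 2, 16]
col 1: [4, 0, 0, 32] -> [0, 0, 4, 32]
col 2: [16, 32, 2, 0] -> [0, 16, 32, 2]
col 3: [0, 0, 2, 0] -> [0, 0, 0, 2]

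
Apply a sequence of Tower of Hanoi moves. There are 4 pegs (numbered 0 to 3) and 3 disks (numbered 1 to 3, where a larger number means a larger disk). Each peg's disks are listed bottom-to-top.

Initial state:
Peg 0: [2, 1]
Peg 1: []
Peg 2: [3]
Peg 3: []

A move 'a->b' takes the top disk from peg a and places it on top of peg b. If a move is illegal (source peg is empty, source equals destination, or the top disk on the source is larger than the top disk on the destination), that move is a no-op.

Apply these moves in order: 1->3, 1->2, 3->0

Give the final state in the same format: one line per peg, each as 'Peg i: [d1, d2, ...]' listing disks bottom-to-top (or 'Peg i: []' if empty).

Answer: Peg 0: [2, 1]
Peg 1: []
Peg 2: [3]
Peg 3: []

Derivation:
After move 1 (1->3):
Peg 0: [2, 1]
Peg 1: []
Peg 2: [3]
Peg 3: []

After move 2 (1->2):
Peg 0: [2, 1]
Peg 1: []
Peg 2: [3]
Peg 3: []

After move 3 (3->0):
Peg 0: [2, 1]
Peg 1: []
Peg 2: [3]
Peg 3: []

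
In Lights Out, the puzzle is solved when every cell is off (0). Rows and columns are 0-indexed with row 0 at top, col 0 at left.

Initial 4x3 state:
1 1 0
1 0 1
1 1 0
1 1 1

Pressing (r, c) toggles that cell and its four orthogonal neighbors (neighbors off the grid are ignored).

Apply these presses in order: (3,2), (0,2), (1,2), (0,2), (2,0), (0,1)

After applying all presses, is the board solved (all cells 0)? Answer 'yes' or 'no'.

Answer: yes

Derivation:
After press 1 at (3,2):
1 1 0
1 0 1
1 1 1
1 0 0

After press 2 at (0,2):
1 0 1
1 0 0
1 1 1
1 0 0

After press 3 at (1,2):
1 0 0
1 1 1
1 1 0
1 0 0

After press 4 at (0,2):
1 1 1
1 1 0
1 1 0
1 0 0

After press 5 at (2,0):
1 1 1
0 1 0
0 0 0
0 0 0

After press 6 at (0,1):
0 0 0
0 0 0
0 0 0
0 0 0

Lights still on: 0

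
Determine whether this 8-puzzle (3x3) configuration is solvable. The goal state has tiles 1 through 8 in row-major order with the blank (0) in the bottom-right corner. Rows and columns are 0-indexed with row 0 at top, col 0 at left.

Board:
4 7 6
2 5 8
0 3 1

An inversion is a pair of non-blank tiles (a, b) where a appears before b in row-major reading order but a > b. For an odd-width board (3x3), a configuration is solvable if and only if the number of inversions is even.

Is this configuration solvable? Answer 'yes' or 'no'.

Inversions (pairs i<j in row-major order where tile[i] > tile[j] > 0): 18
18 is even, so the puzzle is solvable.

Answer: yes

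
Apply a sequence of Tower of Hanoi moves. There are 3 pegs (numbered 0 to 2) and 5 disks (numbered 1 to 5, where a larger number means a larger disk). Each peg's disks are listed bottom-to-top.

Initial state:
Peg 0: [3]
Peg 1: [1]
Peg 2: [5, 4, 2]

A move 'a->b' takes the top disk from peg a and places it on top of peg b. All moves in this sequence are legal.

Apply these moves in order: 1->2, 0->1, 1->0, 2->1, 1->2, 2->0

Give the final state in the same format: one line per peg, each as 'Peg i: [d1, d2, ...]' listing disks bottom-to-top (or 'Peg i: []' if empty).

After move 1 (1->2):
Peg 0: [3]
Peg 1: []
Peg 2: [5, 4, 2, 1]

After move 2 (0->1):
Peg 0: []
Peg 1: [3]
Peg 2: [5, 4, 2, 1]

After move 3 (1->0):
Peg 0: [3]
Peg 1: []
Peg 2: [5, 4, 2, 1]

After move 4 (2->1):
Peg 0: [3]
Peg 1: [1]
Peg 2: [5, 4, 2]

After move 5 (1->2):
Peg 0: [3]
Peg 1: []
Peg 2: [5, 4, 2, 1]

After move 6 (2->0):
Peg 0: [3, 1]
Peg 1: []
Peg 2: [5, 4, 2]

Answer: Peg 0: [3, 1]
Peg 1: []
Peg 2: [5, 4, 2]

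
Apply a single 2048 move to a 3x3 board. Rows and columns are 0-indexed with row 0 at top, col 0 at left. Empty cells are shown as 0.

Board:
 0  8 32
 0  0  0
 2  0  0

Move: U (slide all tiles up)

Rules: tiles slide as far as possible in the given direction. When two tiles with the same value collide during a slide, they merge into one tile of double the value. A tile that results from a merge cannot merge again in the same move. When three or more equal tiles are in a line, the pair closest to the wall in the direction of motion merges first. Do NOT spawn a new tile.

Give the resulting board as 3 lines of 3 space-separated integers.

Slide up:
col 0: [0, 0, 2] -> [2, 0, 0]
col 1: [8, 0, 0] -> [8, 0, 0]
col 2: [32, 0, 0] -> [32, 0, 0]

Answer:  2  8 32
 0  0  0
 0  0  0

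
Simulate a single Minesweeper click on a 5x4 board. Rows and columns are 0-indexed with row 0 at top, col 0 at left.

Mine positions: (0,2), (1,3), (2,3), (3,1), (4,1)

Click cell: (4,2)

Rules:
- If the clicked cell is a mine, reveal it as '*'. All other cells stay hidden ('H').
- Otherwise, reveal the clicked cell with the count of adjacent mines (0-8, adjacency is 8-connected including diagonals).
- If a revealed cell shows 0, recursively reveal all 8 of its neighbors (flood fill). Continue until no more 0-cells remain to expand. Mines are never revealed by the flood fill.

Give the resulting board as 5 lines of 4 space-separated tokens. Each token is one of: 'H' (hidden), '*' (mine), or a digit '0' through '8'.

H H H H
H H H H
H H H H
H H H H
H H 2 H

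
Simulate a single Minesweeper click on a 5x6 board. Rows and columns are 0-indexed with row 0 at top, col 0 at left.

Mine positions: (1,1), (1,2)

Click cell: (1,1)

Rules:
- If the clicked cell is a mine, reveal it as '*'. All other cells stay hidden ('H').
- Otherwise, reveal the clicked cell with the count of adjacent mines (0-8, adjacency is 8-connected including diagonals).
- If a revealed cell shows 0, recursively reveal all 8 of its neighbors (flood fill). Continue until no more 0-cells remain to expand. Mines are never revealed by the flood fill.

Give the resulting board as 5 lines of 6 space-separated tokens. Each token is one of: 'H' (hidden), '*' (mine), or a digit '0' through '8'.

H H H H H H
H * H H H H
H H H H H H
H H H H H H
H H H H H H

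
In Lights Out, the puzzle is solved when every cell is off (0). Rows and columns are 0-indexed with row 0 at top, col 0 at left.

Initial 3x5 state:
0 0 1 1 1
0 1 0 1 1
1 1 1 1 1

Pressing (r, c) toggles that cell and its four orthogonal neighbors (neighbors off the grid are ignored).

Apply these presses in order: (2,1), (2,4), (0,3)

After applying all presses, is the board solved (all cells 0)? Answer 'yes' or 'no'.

Answer: yes

Derivation:
After press 1 at (2,1):
0 0 1 1 1
0 0 0 1 1
0 0 0 1 1

After press 2 at (2,4):
0 0 1 1 1
0 0 0 1 0
0 0 0 0 0

After press 3 at (0,3):
0 0 0 0 0
0 0 0 0 0
0 0 0 0 0

Lights still on: 0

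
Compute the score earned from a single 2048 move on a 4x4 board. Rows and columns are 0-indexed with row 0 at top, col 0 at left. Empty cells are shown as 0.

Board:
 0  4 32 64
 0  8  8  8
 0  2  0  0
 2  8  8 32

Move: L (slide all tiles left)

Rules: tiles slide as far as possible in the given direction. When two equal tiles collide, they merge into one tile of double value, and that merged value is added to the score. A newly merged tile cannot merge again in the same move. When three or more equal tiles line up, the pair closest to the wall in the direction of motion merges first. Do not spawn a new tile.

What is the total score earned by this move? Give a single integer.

Answer: 32

Derivation:
Slide left:
row 0: [0, 4, 32, 64] -> [4, 32, 64, 0]  score +0 (running 0)
row 1: [0, 8, 8, 8] -> [16, 8, 0, 0]  score +16 (running 16)
row 2: [0, 2, 0, 0] -> [2, 0, 0, 0]  score +0 (running 16)
row 3: [2, 8, 8, 32] -> [2, 16, 32, 0]  score +16 (running 32)
Board after move:
 4 32 64  0
16  8  0  0
 2  0  0  0
 2 16 32  0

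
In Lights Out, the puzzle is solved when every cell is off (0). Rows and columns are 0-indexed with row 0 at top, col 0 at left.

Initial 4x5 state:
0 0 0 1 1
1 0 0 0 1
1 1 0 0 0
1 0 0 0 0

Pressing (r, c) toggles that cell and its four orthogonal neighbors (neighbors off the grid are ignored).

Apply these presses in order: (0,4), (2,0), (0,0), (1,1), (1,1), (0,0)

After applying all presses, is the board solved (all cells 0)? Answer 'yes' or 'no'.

Answer: yes

Derivation:
After press 1 at (0,4):
0 0 0 0 0
1 0 0 0 0
1 1 0 0 0
1 0 0 0 0

After press 2 at (2,0):
0 0 0 0 0
0 0 0 0 0
0 0 0 0 0
0 0 0 0 0

After press 3 at (0,0):
1 1 0 0 0
1 0 0 0 0
0 0 0 0 0
0 0 0 0 0

After press 4 at (1,1):
1 0 0 0 0
0 1 1 0 0
0 1 0 0 0
0 0 0 0 0

After press 5 at (1,1):
1 1 0 0 0
1 0 0 0 0
0 0 0 0 0
0 0 0 0 0

After press 6 at (0,0):
0 0 0 0 0
0 0 0 0 0
0 0 0 0 0
0 0 0 0 0

Lights still on: 0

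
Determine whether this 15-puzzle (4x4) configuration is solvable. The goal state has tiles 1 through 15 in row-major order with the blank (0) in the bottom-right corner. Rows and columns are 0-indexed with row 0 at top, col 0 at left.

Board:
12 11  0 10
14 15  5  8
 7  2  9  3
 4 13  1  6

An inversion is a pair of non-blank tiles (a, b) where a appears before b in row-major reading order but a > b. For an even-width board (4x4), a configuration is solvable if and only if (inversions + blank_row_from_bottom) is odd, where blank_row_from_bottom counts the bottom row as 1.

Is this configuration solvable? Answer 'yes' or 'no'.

Inversions: 74
Blank is in row 0 (0-indexed from top), which is row 4 counting from the bottom (bottom = 1).
74 + 4 = 78, which is even, so the puzzle is not solvable.

Answer: no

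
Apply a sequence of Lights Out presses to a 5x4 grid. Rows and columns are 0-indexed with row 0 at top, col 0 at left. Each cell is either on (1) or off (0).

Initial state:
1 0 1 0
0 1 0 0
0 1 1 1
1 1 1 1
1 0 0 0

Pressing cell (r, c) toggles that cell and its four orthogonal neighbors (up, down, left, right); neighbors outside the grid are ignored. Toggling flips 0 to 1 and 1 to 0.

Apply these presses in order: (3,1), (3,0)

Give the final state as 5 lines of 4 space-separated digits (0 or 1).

After press 1 at (3,1):
1 0 1 0
0 1 0 0
0 0 1 1
0 0 0 1
1 1 0 0

After press 2 at (3,0):
1 0 1 0
0 1 0 0
1 0 1 1
1 1 0 1
0 1 0 0

Answer: 1 0 1 0
0 1 0 0
1 0 1 1
1 1 0 1
0 1 0 0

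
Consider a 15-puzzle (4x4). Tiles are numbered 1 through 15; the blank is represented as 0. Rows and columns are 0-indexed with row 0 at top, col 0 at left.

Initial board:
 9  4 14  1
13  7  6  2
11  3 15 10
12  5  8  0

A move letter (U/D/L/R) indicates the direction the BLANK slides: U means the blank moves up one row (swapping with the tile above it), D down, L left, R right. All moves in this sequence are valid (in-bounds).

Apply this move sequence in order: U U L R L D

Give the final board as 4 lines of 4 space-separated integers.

Answer:  9  4 14  1
13  7 15  6
11  3  0  2
12  5  8 10

Derivation:
After move 1 (U):
 9  4 14  1
13  7  6  2
11  3 15  0
12  5  8 10

After move 2 (U):
 9  4 14  1
13  7  6  0
11  3 15  2
12  5  8 10

After move 3 (L):
 9  4 14  1
13  7  0  6
11  3 15  2
12  5  8 10

After move 4 (R):
 9  4 14  1
13  7  6  0
11  3 15  2
12  5  8 10

After move 5 (L):
 9  4 14  1
13  7  0  6
11  3 15  2
12  5  8 10

After move 6 (D):
 9  4 14  1
13  7 15  6
11  3  0  2
12  5  8 10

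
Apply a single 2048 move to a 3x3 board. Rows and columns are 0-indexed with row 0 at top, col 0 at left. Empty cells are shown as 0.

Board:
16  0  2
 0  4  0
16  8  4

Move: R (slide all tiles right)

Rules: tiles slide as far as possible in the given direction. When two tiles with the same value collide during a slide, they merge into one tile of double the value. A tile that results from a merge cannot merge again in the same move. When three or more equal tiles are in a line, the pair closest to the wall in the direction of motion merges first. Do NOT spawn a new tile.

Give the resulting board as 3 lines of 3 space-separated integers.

Answer:  0 16  2
 0  0  4
16  8  4

Derivation:
Slide right:
row 0: [16, 0, 2] -> [0, 16, 2]
row 1: [0, 4, 0] -> [0, 0, 4]
row 2: [16, 8, 4] -> [16, 8, 4]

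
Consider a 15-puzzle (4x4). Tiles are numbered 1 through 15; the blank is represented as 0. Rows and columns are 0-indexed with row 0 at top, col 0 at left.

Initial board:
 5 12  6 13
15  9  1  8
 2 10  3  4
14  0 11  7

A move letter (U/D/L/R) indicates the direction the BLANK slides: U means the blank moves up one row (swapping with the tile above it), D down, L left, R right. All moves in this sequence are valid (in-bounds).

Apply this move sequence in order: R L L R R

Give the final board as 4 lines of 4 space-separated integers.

After move 1 (R):
 5 12  6 13
15  9  1  8
 2 10  3  4
14 11  0  7

After move 2 (L):
 5 12  6 13
15  9  1  8
 2 10  3  4
14  0 11  7

After move 3 (L):
 5 12  6 13
15  9  1  8
 2 10  3  4
 0 14 11  7

After move 4 (R):
 5 12  6 13
15  9  1  8
 2 10  3  4
14  0 11  7

After move 5 (R):
 5 12  6 13
15  9  1  8
 2 10  3  4
14 11  0  7

Answer:  5 12  6 13
15  9  1  8
 2 10  3  4
14 11  0  7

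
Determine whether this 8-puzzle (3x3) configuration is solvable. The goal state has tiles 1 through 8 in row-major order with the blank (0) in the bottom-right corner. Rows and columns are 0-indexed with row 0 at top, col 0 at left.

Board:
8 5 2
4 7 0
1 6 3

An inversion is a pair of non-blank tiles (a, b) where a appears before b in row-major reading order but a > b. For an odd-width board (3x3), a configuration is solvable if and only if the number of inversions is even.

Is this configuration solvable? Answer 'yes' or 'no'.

Answer: yes

Derivation:
Inversions (pairs i<j in row-major order where tile[i] > tile[j] > 0): 18
18 is even, so the puzzle is solvable.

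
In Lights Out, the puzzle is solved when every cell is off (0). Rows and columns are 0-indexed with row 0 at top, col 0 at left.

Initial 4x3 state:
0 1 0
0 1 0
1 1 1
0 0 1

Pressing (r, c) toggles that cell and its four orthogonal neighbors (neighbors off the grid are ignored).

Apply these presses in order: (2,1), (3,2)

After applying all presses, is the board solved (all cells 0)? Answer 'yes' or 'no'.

After press 1 at (2,1):
0 1 0
0 0 0
0 0 0
0 1 1

After press 2 at (3,2):
0 1 0
0 0 0
0 0 1
0 0 0

Lights still on: 2

Answer: no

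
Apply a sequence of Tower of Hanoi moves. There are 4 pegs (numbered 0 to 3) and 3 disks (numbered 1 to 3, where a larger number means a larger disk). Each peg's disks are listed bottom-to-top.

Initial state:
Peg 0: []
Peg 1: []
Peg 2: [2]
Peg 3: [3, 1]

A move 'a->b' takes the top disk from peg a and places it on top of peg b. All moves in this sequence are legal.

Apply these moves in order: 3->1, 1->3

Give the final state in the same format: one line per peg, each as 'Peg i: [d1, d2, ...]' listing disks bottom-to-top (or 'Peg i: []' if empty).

Answer: Peg 0: []
Peg 1: []
Peg 2: [2]
Peg 3: [3, 1]

Derivation:
After move 1 (3->1):
Peg 0: []
Peg 1: [1]
Peg 2: [2]
Peg 3: [3]

After move 2 (1->3):
Peg 0: []
Peg 1: []
Peg 2: [2]
Peg 3: [3, 1]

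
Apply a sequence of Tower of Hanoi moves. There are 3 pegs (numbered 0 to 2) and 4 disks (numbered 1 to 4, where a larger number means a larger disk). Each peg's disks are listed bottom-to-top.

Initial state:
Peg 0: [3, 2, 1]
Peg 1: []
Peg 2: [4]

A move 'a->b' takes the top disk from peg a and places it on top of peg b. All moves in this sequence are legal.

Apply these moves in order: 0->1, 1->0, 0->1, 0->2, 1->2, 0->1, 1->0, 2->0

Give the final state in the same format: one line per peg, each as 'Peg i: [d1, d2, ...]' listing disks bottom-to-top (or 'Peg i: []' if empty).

Answer: Peg 0: [3, 1]
Peg 1: []
Peg 2: [4, 2]

Derivation:
After move 1 (0->1):
Peg 0: [3, 2]
Peg 1: [1]
Peg 2: [4]

After move 2 (1->0):
Peg 0: [3, 2, 1]
Peg 1: []
Peg 2: [4]

After move 3 (0->1):
Peg 0: [3, 2]
Peg 1: [1]
Peg 2: [4]

After move 4 (0->2):
Peg 0: [3]
Peg 1: [1]
Peg 2: [4, 2]

After move 5 (1->2):
Peg 0: [3]
Peg 1: []
Peg 2: [4, 2, 1]

After move 6 (0->1):
Peg 0: []
Peg 1: [3]
Peg 2: [4, 2, 1]

After move 7 (1->0):
Peg 0: [3]
Peg 1: []
Peg 2: [4, 2, 1]

After move 8 (2->0):
Peg 0: [3, 1]
Peg 1: []
Peg 2: [4, 2]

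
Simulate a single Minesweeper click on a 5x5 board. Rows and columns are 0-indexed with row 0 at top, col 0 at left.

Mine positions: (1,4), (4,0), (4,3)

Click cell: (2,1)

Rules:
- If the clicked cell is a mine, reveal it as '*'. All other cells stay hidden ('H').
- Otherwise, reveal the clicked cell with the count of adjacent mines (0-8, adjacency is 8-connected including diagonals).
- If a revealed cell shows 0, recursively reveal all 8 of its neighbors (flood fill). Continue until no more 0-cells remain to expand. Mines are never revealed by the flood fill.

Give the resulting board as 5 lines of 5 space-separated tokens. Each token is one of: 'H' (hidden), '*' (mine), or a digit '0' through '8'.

0 0 0 1 H
0 0 0 1 H
0 0 0 1 H
1 1 1 1 H
H H H H H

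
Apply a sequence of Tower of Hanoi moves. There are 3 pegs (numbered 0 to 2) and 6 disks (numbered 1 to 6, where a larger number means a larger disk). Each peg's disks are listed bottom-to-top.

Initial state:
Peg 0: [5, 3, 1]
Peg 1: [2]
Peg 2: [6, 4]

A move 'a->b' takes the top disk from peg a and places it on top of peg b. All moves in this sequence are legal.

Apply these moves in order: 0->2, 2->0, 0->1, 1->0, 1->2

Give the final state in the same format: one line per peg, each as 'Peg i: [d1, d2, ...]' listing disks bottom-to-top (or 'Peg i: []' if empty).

Answer: Peg 0: [5, 3, 1]
Peg 1: []
Peg 2: [6, 4, 2]

Derivation:
After move 1 (0->2):
Peg 0: [5, 3]
Peg 1: [2]
Peg 2: [6, 4, 1]

After move 2 (2->0):
Peg 0: [5, 3, 1]
Peg 1: [2]
Peg 2: [6, 4]

After move 3 (0->1):
Peg 0: [5, 3]
Peg 1: [2, 1]
Peg 2: [6, 4]

After move 4 (1->0):
Peg 0: [5, 3, 1]
Peg 1: [2]
Peg 2: [6, 4]

After move 5 (1->2):
Peg 0: [5, 3, 1]
Peg 1: []
Peg 2: [6, 4, 2]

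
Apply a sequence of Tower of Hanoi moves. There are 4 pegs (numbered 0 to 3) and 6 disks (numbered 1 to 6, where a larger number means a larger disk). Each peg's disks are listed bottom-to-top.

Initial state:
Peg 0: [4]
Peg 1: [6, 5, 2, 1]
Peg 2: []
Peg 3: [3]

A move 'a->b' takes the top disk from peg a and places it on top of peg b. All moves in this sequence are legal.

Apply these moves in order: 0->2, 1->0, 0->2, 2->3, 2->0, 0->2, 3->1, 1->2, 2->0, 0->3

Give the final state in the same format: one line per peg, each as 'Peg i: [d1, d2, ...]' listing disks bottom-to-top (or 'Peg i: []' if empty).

After move 1 (0->2):
Peg 0: []
Peg 1: [6, 5, 2, 1]
Peg 2: [4]
Peg 3: [3]

After move 2 (1->0):
Peg 0: [1]
Peg 1: [6, 5, 2]
Peg 2: [4]
Peg 3: [3]

After move 3 (0->2):
Peg 0: []
Peg 1: [6, 5, 2]
Peg 2: [4, 1]
Peg 3: [3]

After move 4 (2->3):
Peg 0: []
Peg 1: [6, 5, 2]
Peg 2: [4]
Peg 3: [3, 1]

After move 5 (2->0):
Peg 0: [4]
Peg 1: [6, 5, 2]
Peg 2: []
Peg 3: [3, 1]

After move 6 (0->2):
Peg 0: []
Peg 1: [6, 5, 2]
Peg 2: [4]
Peg 3: [3, 1]

After move 7 (3->1):
Peg 0: []
Peg 1: [6, 5, 2, 1]
Peg 2: [4]
Peg 3: [3]

After move 8 (1->2):
Peg 0: []
Peg 1: [6, 5, 2]
Peg 2: [4, 1]
Peg 3: [3]

After move 9 (2->0):
Peg 0: [1]
Peg 1: [6, 5, 2]
Peg 2: [4]
Peg 3: [3]

After move 10 (0->3):
Peg 0: []
Peg 1: [6, 5, 2]
Peg 2: [4]
Peg 3: [3, 1]

Answer: Peg 0: []
Peg 1: [6, 5, 2]
Peg 2: [4]
Peg 3: [3, 1]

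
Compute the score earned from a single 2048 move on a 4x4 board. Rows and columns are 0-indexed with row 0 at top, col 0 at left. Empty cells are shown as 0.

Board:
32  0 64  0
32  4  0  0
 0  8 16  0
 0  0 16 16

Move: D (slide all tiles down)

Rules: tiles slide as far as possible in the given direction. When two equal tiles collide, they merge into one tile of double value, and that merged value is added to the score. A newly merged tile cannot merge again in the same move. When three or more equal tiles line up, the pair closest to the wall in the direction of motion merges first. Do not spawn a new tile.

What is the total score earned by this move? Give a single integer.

Slide down:
col 0: [32, 32, 0, 0] -> [0, 0, 0, 64]  score +64 (running 64)
col 1: [0, 4, 8, 0] -> [0, 0, 4, 8]  score +0 (running 64)
col 2: [64, 0, 16, 16] -> [0, 0, 64, 32]  score +32 (running 96)
col 3: [0, 0, 0, 16] -> [0, 0, 0, 16]  score +0 (running 96)
Board after move:
 0  0  0  0
 0  0  0  0
 0  4 64  0
64  8 32 16

Answer: 96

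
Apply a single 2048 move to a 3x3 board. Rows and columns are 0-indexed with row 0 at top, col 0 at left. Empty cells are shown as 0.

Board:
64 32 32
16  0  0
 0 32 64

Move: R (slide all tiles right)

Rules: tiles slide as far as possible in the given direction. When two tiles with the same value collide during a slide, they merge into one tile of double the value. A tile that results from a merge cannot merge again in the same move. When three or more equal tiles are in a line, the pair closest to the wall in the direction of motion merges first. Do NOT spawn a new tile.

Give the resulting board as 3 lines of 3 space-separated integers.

Slide right:
row 0: [64, 32, 32] -> [0, 64, 64]
row 1: [16, 0, 0] -> [0, 0, 16]
row 2: [0, 32, 64] -> [0, 32, 64]

Answer:  0 64 64
 0  0 16
 0 32 64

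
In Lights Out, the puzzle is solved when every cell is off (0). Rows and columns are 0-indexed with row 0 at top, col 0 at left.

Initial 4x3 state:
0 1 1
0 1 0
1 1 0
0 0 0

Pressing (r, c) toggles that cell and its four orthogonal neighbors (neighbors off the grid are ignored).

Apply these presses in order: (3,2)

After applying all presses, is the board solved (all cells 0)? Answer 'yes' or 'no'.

Answer: no

Derivation:
After press 1 at (3,2):
0 1 1
0 1 0
1 1 1
0 1 1

Lights still on: 8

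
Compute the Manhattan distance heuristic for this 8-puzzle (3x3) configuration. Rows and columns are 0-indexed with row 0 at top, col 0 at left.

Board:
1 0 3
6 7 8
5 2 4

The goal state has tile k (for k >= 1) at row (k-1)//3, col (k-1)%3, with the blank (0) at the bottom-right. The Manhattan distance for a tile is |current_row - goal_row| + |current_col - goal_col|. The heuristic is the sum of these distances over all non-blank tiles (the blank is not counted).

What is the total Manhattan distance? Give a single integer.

Tile 1: (0,0)->(0,0) = 0
Tile 3: (0,2)->(0,2) = 0
Tile 6: (1,0)->(1,2) = 2
Tile 7: (1,1)->(2,0) = 2
Tile 8: (1,2)->(2,1) = 2
Tile 5: (2,0)->(1,1) = 2
Tile 2: (2,1)->(0,1) = 2
Tile 4: (2,2)->(1,0) = 3
Sum: 0 + 0 + 2 + 2 + 2 + 2 + 2 + 3 = 13

Answer: 13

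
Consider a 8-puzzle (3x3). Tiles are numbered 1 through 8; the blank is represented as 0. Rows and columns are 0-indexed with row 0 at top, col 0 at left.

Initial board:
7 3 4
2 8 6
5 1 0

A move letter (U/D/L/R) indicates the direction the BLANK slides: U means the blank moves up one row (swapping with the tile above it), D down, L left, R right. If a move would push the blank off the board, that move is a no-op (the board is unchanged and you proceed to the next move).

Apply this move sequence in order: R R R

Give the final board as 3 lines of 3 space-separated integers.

Answer: 7 3 4
2 8 6
5 1 0

Derivation:
After move 1 (R):
7 3 4
2 8 6
5 1 0

After move 2 (R):
7 3 4
2 8 6
5 1 0

After move 3 (R):
7 3 4
2 8 6
5 1 0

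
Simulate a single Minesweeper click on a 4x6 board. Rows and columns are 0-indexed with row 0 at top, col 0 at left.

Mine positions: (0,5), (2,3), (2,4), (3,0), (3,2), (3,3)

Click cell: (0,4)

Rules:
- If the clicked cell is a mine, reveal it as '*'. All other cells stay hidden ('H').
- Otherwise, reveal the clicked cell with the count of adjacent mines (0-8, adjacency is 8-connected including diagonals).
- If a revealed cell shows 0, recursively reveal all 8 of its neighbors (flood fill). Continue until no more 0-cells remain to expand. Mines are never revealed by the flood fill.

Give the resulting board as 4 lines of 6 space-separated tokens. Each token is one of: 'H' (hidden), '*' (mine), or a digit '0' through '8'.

H H H H 1 H
H H H H H H
H H H H H H
H H H H H H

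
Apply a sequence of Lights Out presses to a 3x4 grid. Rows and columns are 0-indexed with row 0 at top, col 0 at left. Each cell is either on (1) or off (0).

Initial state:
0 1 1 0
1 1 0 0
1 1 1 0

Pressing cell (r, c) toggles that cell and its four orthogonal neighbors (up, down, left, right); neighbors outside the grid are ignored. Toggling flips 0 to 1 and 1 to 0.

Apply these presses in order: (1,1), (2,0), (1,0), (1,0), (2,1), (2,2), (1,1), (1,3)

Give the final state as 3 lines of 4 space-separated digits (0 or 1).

After press 1 at (1,1):
0 0 1 0
0 0 1 0
1 0 1 0

After press 2 at (2,0):
0 0 1 0
1 0 1 0
0 1 1 0

After press 3 at (1,0):
1 0 1 0
0 1 1 0
1 1 1 0

After press 4 at (1,0):
0 0 1 0
1 0 1 0
0 1 1 0

After press 5 at (2,1):
0 0 1 0
1 1 1 0
1 0 0 0

After press 6 at (2,2):
0 0 1 0
1 1 0 0
1 1 1 1

After press 7 at (1,1):
0 1 1 0
0 0 1 0
1 0 1 1

After press 8 at (1,3):
0 1 1 1
0 0 0 1
1 0 1 0

Answer: 0 1 1 1
0 0 0 1
1 0 1 0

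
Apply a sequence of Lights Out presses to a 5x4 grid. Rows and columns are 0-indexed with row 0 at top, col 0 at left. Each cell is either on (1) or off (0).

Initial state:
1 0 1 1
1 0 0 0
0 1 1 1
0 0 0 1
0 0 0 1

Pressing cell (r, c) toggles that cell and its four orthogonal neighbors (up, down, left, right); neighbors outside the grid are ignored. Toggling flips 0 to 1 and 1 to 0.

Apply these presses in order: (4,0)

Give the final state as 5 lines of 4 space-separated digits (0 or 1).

Answer: 1 0 1 1
1 0 0 0
0 1 1 1
1 0 0 1
1 1 0 1

Derivation:
After press 1 at (4,0):
1 0 1 1
1 0 0 0
0 1 1 1
1 0 0 1
1 1 0 1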